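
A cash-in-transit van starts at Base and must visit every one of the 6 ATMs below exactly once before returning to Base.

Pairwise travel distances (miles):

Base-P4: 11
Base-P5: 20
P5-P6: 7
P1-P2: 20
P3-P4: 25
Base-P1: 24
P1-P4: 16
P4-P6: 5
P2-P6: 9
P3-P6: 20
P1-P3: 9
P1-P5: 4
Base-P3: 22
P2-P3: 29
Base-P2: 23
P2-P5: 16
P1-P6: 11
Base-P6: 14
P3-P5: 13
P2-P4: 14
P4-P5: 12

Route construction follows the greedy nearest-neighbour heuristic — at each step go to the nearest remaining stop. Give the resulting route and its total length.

From Base: distances to unvisited — P4=11, P6=14, P5=20, P3=22, P2=23, P1=24. Nearest is P4 (11).
From P4: distances to unvisited — P6=5, P5=12, P2=14, P1=16, P3=25. Nearest is P6 (5).
From P6: distances to unvisited — P5=7, P2=9, P1=11, P3=20. Nearest is P5 (7).
From P5: distances to unvisited — P1=4, P3=13, P2=16. Nearest is P1 (4).
From P1: distances to unvisited — P3=9, P2=20. Nearest is P3 (9).
From P3: distances to unvisited — P2=29. Nearest is P2 (29).
Return P2→Base: 23.
Total = 11 + 5 + 7 + 4 + 9 + 29 + 23 = 88.

Nearest-neighbour total = 88 miles; route Base → P4 → P6 → P5 → P1 → P3 → P2 → Base.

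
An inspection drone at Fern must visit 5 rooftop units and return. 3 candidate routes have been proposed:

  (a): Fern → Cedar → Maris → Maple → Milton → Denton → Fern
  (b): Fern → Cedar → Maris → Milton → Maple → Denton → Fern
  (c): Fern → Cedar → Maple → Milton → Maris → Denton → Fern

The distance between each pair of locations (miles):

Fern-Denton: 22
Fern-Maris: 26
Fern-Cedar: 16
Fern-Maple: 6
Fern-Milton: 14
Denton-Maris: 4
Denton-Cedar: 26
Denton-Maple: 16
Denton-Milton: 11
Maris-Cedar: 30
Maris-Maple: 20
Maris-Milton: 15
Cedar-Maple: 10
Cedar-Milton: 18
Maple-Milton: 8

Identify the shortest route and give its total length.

(a): 16 + 30 + 20 + 8 + 11 + 22 = 107
(b): 16 + 30 + 15 + 8 + 16 + 22 = 107
(c): 16 + 10 + 8 + 15 + 4 + 22 = 75

Shortest is (c), total 75 miles.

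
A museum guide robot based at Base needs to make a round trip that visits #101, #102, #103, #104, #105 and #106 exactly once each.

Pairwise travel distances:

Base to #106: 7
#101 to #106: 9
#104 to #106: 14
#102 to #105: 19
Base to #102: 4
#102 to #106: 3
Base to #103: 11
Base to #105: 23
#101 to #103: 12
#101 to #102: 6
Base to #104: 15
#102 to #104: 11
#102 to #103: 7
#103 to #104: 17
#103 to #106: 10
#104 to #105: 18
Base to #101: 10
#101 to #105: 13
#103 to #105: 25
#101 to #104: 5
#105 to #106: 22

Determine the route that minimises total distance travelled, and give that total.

With 6 stops there are 6!/2 = 360 distinct round trips (a route and its reverse cost the same).
Base-#101-#102-#103-#104-#105-#106-Base: 10+6+7+17+18+22+7 = 87
Base-#101-#102-#103-#104-#106-#105-Base: 10+6+7+17+14+22+23 = 99
Base-#101-#102-#103-#105-#104-#106-Base: 10+6+7+25+18+14+7 = 87
Base-#101-#102-#103-#105-#106-#104-Base: 10+6+7+25+22+14+15 = 99
Base-#101-#102-#103-#106-#104-#105-Base: 10+6+7+10+14+18+23 = 88
Base-#101-#102-#103-#106-#105-#104-Base: 10+6+7+10+22+18+15 = 88
Base-#101-#102-#104-#103-#105-#106-Base: 10+6+11+17+25+22+7 = 98
Base-#101-#102-#104-#103-#106-#105-Base: 10+6+11+17+10+22+23 = 99
… (352 more)
Base-#101-#104-#105-#103-#102-#106-Base: 10+5+18+25+7+3+7 = 75  ← best
The minimum is 75.
One optimal route: Base → #101 → #104 → #105 → #103 → #102 → #106 → Base (or its reverse).

75 — the shortest possible round trip.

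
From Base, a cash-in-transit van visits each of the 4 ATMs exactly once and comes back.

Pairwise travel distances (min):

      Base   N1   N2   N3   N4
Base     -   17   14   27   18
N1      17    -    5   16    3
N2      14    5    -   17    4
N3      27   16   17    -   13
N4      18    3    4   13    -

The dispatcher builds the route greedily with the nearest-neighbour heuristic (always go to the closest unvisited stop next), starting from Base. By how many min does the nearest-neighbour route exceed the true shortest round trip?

Base: N2=14, N1=17, N4=18, N3=27 ⇒ N2
N2: N4=4, N1=5, N3=17 ⇒ N4
N4: N1=3, N3=13 ⇒ N1
N1: N3=16 ⇒ N3
NN route Base → N2 → N4 → N1 → N3 → Base costs 64.
Optimal: Base → N2 → N1 → N4 → N3 → Base costs 62 (by enumerating all 12 distinct tours).
Excess = 64 − 62 = 2.

2 min longer than the optimal tour.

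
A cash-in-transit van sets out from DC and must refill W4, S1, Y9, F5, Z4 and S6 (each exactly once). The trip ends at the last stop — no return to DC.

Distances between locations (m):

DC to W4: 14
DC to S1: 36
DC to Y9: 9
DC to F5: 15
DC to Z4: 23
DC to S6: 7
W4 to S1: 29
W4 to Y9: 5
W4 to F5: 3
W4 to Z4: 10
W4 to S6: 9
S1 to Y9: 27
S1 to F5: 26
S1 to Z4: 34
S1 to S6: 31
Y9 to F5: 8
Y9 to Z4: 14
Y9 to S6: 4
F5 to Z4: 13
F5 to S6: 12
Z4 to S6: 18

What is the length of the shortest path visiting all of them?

There are 6! = 720 possible orderings.
DC → W4 → S1 → Y9 → F5 → Z4 → S6: 14+29+27+8+13+18 = 109
DC → W4 → S1 → Y9 → F5 → S6 → Z4: 14+29+27+8+12+18 = 108
DC → W4 → S1 → Y9 → Z4 → F5 → S6: 14+29+27+14+13+12 = 109
DC → W4 → S1 → Y9 → Z4 → S6 → F5: 14+29+27+14+18+12 = 114
DC → W4 → S1 → Y9 → S6 → F5 → Z4: 14+29+27+4+12+13 = 99
DC → W4 → S1 → Y9 → S6 → Z4 → F5: 14+29+27+4+18+13 = 105
DC → W4 → S1 → F5 → Y9 → Z4 → S6: 14+29+26+8+14+18 = 109
DC → W4 → S1 → F5 → Y9 → S6 → Z4: 14+29+26+8+4+18 = 99
… (712 more)
DC → S6 → Y9 → Z4 → W4 → F5 → S1: 7+4+14+10+3+26 = 64  ← best
The minimum is 64.
One shortest path: DC → S6 → Y9 → Z4 → W4 → F5 → S1.

64 m — the minimum one-way total.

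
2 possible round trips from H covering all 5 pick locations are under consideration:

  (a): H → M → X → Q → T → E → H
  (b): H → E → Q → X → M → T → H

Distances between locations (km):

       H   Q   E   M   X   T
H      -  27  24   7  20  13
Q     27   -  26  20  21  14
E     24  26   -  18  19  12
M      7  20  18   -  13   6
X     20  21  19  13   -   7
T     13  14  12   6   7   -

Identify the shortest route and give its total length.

(a): 7 + 13 + 21 + 14 + 12 + 24 = 91
(b): 24 + 26 + 21 + 13 + 6 + 13 = 103

91 km — (a) is the shortest.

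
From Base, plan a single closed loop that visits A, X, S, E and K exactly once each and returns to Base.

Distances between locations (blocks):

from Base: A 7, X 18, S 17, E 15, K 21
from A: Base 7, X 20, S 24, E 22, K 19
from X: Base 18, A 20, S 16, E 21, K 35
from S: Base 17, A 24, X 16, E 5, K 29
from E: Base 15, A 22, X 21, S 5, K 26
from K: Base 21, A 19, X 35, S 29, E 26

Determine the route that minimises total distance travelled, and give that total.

With 5 stops there are 5!/2 = 60 distinct round trips (a route and its reverse cost the same).
Base → A → X → S → E → K → Base: 7+20+16+5+26+21 = 95
Base → A → X → S → K → E → Base: 7+20+16+29+26+15 = 113
Base → A → X → E → S → K → Base: 7+20+21+5+29+21 = 103
Base → A → X → E → K → S → Base: 7+20+21+26+29+17 = 120
Base → A → X → K → S → E → Base: 7+20+35+29+5+15 = 111
Base → A → X → K → E → S → Base: 7+20+35+26+5+17 = 110
Base → A → S → X → E → K → Base: 7+24+16+21+26+21 = 115
Base → A → S → X → K → E → Base: 7+24+16+35+26+15 = 123
Base → A → S → E → X → K → Base: 7+24+5+21+35+21 = 113
Base → A → S → E → K → X → Base: 7+24+5+26+35+18 = 115
Base → A → S → K → X → E → Base: 7+24+29+35+21+15 = 131
Base → A → S → K → E → X → Base: 7+24+29+26+21+18 = 125
Base → A → E → X → S → K → Base: 7+22+21+16+29+21 = 116
Base → A → E → X → K → S → Base: 7+22+21+35+29+17 = 131
… (46 more)
Base → A → K → E → S → X → Base: 7+19+26+5+16+18 = 91  ← best
The minimum is 91.
One optimal route: Base → A → K → E → S → X → Base (or its reverse).

Minimum total distance: 91 blocks.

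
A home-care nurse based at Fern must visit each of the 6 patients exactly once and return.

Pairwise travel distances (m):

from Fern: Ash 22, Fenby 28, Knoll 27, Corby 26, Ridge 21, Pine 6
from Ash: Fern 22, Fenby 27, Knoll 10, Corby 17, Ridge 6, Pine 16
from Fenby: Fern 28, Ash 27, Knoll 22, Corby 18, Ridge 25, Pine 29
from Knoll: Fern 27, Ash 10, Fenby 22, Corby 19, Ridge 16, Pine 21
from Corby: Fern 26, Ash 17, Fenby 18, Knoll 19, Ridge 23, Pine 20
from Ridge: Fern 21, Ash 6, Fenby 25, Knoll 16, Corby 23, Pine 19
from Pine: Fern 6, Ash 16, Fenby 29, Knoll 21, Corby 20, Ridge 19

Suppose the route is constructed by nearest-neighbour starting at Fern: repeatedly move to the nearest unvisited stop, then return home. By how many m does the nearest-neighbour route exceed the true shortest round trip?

6 m longer than the optimal tour.

From Fern: Pine=6, Ridge=21, Ash=22, Corby=26, Knoll=27, Fenby=28 → choose Pine (6).
From Pine: Ash=16, Ridge=19, Corby=20, Knoll=21, Fenby=29 → choose Ash (16).
From Ash: Ridge=6, Knoll=10, Corby=17, Fenby=27 → choose Ridge (6).
From Ridge: Knoll=16, Corby=23, Fenby=25 → choose Knoll (16).
From Knoll: Corby=19, Fenby=22 → choose Corby (19).
From Corby: Fenby=18 → choose Fenby (18).
NN route Fern → Pine → Ash → Ridge → Knoll → Corby → Fenby → Fern costs 109.
Optimal: Fern → Ridge → Ash → Knoll → Fenby → Corby → Pine → Fern costs 103 (by enumerating all 360 distinct tours).
Excess = 109 − 103 = 6.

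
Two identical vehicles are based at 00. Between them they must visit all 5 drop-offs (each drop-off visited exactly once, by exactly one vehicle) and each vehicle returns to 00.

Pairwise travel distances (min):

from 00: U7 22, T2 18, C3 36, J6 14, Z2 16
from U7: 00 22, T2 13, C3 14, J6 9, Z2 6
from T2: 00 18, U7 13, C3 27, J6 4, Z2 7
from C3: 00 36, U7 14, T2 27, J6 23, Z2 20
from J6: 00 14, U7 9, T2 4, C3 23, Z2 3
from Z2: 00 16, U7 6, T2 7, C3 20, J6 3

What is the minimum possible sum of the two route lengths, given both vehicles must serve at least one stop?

Minimum combined distance: 108 min.

Try each way of splitting the stops between the two vehicles (each non-empty) and, for each split, find the best tour for each vehicle:
  {U7} + {T2, C3, J6, Z2}: 44 + 81 = 125
  {T2} + {U7, C3, J6, Z2}: 36 + 73 = 109
  {U7, T2} + {C3, J6, Z2}: 53 + 73 = 126
  {C3} + {U7, T2, J6, Z2}: 72 + 53 = 125
  {U7, C3} + {T2, J6, Z2}: 72 + 41 = 113
  {T2, C3} + {U7, J6, Z2}: 81 + 45 = 126
  … (15 splits in total)
  {T2, J6} + {U7, C3, Z2}: 36 + 72 = 108  ← best
Best: vehicle 1 00 → T2 → J6 → 00 = 36; vehicle 2 00 → U7 → C3 → Z2 → 00 = 72; combined 108.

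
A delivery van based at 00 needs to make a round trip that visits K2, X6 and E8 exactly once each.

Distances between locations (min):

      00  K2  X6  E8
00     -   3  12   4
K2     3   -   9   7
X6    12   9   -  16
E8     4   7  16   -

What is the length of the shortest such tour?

Shortest round trip = 32 min.

With 3 stops there are 3!/2 = 3 distinct round trips (a route and its reverse cost the same).
00-K2-X6-E8-00: 3+9+16+4 = 32
00-K2-E8-X6-00: 3+7+16+12 = 38
00-X6-K2-E8-00: 12+9+7+4 = 32
The minimum is 32.
One optimal route: 00 → K2 → X6 → E8 → 00 (or its reverse).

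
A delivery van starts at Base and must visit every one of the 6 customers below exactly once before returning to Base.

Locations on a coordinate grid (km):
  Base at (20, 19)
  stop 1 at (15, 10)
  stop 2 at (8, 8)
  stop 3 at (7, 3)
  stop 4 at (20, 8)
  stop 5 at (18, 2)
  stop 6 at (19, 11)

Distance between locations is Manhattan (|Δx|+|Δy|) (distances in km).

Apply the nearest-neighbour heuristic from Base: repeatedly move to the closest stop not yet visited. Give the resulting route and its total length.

66 km along Base → stop 6 → stop 4 → stop 1 → stop 2 → stop 3 → stop 5 → Base.

At Base the remaining stops are stop 6 9, stop 4 11, stop 1 14, stop 5 19, stop 2 23, stop 3 29; go to stop 6.
At stop 6 the remaining stops are stop 4 4, stop 1 5, stop 5 10, stop 2 14, stop 3 20; go to stop 4.
At stop 4 the remaining stops are stop 1 7, stop 5 8, stop 2 12, stop 3 18; go to stop 1.
At stop 1 the remaining stops are stop 2 9, stop 5 11, stop 3 15; go to stop 2.
At stop 2 the remaining stops are stop 3 6, stop 5 16; go to stop 3.
At stop 3 the remaining stops are stop 5 12; go to stop 5.
Return stop 5→Base: 19.
Total = 9 + 4 + 7 + 9 + 6 + 12 + 19 = 66.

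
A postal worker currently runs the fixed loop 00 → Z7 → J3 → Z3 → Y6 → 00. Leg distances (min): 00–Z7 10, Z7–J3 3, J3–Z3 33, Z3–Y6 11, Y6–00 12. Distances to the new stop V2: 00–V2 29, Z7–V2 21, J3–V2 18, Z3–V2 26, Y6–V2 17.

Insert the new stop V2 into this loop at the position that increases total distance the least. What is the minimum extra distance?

Adding 11 min by placing V2 on the J3–Z3 leg.

Insertion cost between consecutive stops i–j is d(i,V2) + d(V2,j) − d(i,j):
  between 00 and Z7: 29 + 21 − 10 = 40
  between Z7 and J3: 21 + 18 − 3 = 36
  between J3 and Z3: 18 + 26 − 33 = 11
  between Z3 and Y6: 26 + 17 − 11 = 32
  between Y6 and 00: 17 + 29 − 12 = 34
Cheapest insertion is between J3 and Z3, adding 11.
New total = 69 + 11 = 80.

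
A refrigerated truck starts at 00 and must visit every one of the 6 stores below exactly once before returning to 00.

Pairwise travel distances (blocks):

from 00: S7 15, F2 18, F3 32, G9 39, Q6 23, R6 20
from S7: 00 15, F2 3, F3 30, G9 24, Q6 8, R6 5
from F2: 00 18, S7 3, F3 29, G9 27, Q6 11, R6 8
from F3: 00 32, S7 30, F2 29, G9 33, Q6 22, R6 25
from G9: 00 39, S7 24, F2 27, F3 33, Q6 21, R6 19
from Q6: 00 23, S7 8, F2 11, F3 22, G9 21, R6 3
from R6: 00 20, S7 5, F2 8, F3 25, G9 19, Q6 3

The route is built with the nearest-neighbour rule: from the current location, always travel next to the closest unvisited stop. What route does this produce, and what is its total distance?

From 00: distances to unvisited — S7=15, F2=18, R6=20, Q6=23, F3=32, G9=39. Nearest is S7 (15).
From S7: distances to unvisited — F2=3, R6=5, Q6=8, G9=24, F3=30. Nearest is F2 (3).
From F2: distances to unvisited — R6=8, Q6=11, G9=27, F3=29. Nearest is R6 (8).
From R6: distances to unvisited — Q6=3, G9=19, F3=25. Nearest is Q6 (3).
From Q6: distances to unvisited — G9=21, F3=22. Nearest is G9 (21).
From G9: distances to unvisited — F3=33. Nearest is F3 (33).
Return F3→00: 32.
Total = 15 + 3 + 8 + 3 + 21 + 33 + 32 = 115.

Nearest-neighbour total = 115 blocks; route 00 → S7 → F2 → R6 → Q6 → G9 → F3 → 00.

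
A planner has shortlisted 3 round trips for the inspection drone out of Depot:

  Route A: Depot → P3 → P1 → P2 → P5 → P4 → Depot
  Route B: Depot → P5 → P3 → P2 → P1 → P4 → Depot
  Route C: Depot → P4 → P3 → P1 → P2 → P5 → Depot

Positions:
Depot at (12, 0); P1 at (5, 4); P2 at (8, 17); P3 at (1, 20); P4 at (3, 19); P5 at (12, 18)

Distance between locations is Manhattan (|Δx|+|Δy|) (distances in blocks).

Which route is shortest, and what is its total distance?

Route A: 31 + 20 + 16 + 5 + 10 + 28 = 110
Route B: 18 + 13 + 10 + 16 + 17 + 28 = 102
Route C: 28 + 3 + 20 + 16 + 5 + 18 = 90

Shortest is Route C, total 90 blocks.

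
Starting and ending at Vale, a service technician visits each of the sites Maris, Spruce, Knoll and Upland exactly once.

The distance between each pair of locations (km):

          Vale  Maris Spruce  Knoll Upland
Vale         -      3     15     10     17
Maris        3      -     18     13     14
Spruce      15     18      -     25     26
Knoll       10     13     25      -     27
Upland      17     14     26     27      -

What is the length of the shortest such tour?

Minimum total distance: 78 km.

Vale→Maris→Spruce→Knoll→Upland→Vale: 3+18+25+27+17 = 90
Vale→Maris→Spruce→Upland→Knoll→Vale: 3+18+26+27+10 = 84
Vale→Maris→Knoll→Spruce→Upland→Vale: 3+13+25+26+17 = 84
Vale→Maris→Knoll→Upland→Spruce→Vale: 3+13+27+26+15 = 84
Vale→Maris→Upland→Spruce→Knoll→Vale: 3+14+26+25+10 = 78
Vale→Maris→Upland→Knoll→Spruce→Vale: 3+14+27+25+15 = 84
Vale→Spruce→Maris→Knoll→Upland→Vale: 15+18+13+27+17 = 90
Vale→Spruce→Maris→Upland→Knoll→Vale: 15+18+14+27+10 = 84
Vale→Spruce→Knoll→Maris→Upland→Vale: 15+25+13+14+17 = 84
Vale→Spruce→Upland→Maris→Knoll→Vale: 15+26+14+13+10 = 78
Vale→Knoll→Maris→Spruce→Upland→Vale: 10+13+18+26+17 = 84
Vale→Knoll→Spruce→Maris→Upland→Vale: 10+25+18+14+17 = 84
The minimum is 78.
One optimal route: Vale → Maris → Upland → Spruce → Knoll → Vale (or its reverse).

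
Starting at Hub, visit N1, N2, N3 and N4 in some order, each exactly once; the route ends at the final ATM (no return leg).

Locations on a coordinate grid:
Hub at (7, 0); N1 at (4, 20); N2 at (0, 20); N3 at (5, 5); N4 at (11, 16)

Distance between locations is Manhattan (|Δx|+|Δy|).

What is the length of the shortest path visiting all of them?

There are 4! = 24 possible orderings.
Hub→N1→N2→N3→N4: 23+4+20+17 = 64
Hub→N1→N2→N4→N3: 23+4+15+17 = 59
Hub→N1→N3→N2→N4: 23+16+20+15 = 74
Hub→N1→N3→N4→N2: 23+16+17+15 = 71
Hub→N1→N4→N2→N3: 23+11+15+20 = 69
Hub→N1→N4→N3→N2: 23+11+17+20 = 71
Hub→N2→N1→N3→N4: 27+4+16+17 = 64
Hub→N2→N1→N4→N3: 27+4+11+17 = 59
Hub→N2→N3→N1→N4: 27+20+16+11 = 74
Hub→N2→N3→N4→N1: 27+20+17+11 = 75
Hub→N2→N4→N1→N3: 27+15+11+16 = 69
Hub→N2→N4→N3→N1: 27+15+17+16 = 75
Hub→N3→N1→N2→N4: 7+16+4+15 = 42
Hub→N3→N1→N4→N2: 7+16+11+15 = 49
… (10 more)
Hub→N3→N4→N1→N2: 7+17+11+4 = 39  ← best
The minimum is 39.
One shortest path: Hub → N3 → N4 → N1 → N2.

39 — the minimum one-way total.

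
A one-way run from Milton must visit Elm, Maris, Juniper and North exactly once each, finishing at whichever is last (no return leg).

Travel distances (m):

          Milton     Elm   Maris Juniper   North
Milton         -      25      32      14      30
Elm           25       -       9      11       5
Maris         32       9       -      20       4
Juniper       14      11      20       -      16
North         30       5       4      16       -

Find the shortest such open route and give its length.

There are 4! = 24 possible orderings.
Milton→Elm→Maris→Juniper→North: 25+9+20+16 = 70
Milton→Elm→Maris→North→Juniper: 25+9+4+16 = 54
Milton→Elm→Juniper→Maris→North: 25+11+20+4 = 60
Milton→Elm→Juniper→North→Maris: 25+11+16+4 = 56
Milton→Elm→North→Maris→Juniper: 25+5+4+20 = 54
Milton→Elm→North→Juniper→Maris: 25+5+16+20 = 66
Milton→Maris→Elm→Juniper→North: 32+9+11+16 = 68
Milton→Maris→Elm→North→Juniper: 32+9+5+16 = 62
Milton→Maris→Juniper→Elm→North: 32+20+11+5 = 68
Milton→Maris→Juniper→North→Elm: 32+20+16+5 = 73
Milton→Maris→North→Elm→Juniper: 32+4+5+11 = 52
Milton→Maris→North→Juniper→Elm: 32+4+16+11 = 63
Milton→Juniper→Elm→Maris→North: 14+11+9+4 = 38
Milton→Juniper→Elm→North→Maris: 14+11+5+4 = 34
… (10 more)
The minimum is 34.
One shortest path: Milton → Juniper → Elm → North → Maris.

Shortest open route: 34 m.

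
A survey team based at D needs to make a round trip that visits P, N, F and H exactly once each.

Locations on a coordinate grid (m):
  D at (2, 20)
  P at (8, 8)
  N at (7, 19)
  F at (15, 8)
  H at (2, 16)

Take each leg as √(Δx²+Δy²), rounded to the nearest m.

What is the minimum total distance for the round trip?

40 m — the shortest possible round trip.

There are 12 distinct closed tours to check (reversals are equivalent).
D→P→N→F→H→D: 13+11+14+15+4 = 57
D→P→N→H→F→D: 13+11+6+15+18 = 63
D→P→F→N→H→D: 13+7+14+6+4 = 44
D→P→F→H→N→D: 13+7+15+6+5 = 46
D→P→H→N→F→D: 13+10+6+14+18 = 61
D→P→H→F→N→D: 13+10+15+14+5 = 57
D→N→P→F→H→D: 5+11+7+15+4 = 42
D→N→P→H→F→D: 5+11+10+15+18 = 59
D→N→F→P→H→D: 5+14+7+10+4 = 40
D→N→H→P→F→D: 5+6+10+7+18 = 46
D→F→P→N→H→D: 18+7+11+6+4 = 46
D→F→N→P→H→D: 18+14+11+10+4 = 57
The minimum is 40.
One optimal route: D → N → F → P → H → D (or its reverse).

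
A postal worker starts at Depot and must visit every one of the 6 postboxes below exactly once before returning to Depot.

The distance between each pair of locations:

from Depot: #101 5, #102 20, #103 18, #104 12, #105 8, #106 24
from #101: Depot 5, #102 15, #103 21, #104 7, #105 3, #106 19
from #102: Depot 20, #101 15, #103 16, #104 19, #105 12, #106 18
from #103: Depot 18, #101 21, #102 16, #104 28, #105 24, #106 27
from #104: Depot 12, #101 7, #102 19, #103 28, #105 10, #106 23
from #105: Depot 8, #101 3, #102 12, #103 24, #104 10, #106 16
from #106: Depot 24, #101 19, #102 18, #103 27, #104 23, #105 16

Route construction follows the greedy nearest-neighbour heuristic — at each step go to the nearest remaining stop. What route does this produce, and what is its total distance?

At Depot the remaining stops are #101 5, #105 8, #104 12, #103 18, #102 20, #106 24; go to #101.
At #101 the remaining stops are #105 3, #104 7, #102 15, #106 19, #103 21; go to #105.
At #105 the remaining stops are #104 10, #102 12, #106 16, #103 24; go to #104.
At #104 the remaining stops are #102 19, #106 23, #103 28; go to #102.
At #102 the remaining stops are #103 16, #106 18; go to #103.
At #103 the remaining stops are #106 27; go to #106.
Return #106→Depot: 24.
Total = 5 + 3 + 10 + 19 + 16 + 27 + 24 = 104.

Nearest-neighbour total = 104; route Depot → #101 → #105 → #104 → #102 → #103 → #106 → Depot.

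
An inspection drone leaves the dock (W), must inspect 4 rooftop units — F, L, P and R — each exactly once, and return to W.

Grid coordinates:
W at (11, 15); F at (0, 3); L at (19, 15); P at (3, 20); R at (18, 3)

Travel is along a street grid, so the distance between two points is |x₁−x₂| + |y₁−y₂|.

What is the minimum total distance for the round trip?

There are 12 distinct closed tours to check (reversals are equivalent).
W - F - L - P - R - W: 23+31+21+32+19 = 126
W - F - L - R - P - W: 23+31+13+32+13 = 112
W - F - P - L - R - W: 23+20+21+13+19 = 96
W - F - P - R - L - W: 23+20+32+13+8 = 96
W - F - R - L - P - W: 23+18+13+21+13 = 88
W - F - R - P - L - W: 23+18+32+21+8 = 102
W - L - F - P - R - W: 8+31+20+32+19 = 110
W - L - F - R - P - W: 8+31+18+32+13 = 102
W - L - P - F - R - W: 8+21+20+18+19 = 86
W - L - R - F - P - W: 8+13+18+20+13 = 72
W - P - F - L - R - W: 13+20+31+13+19 = 96
W - P - L - F - R - W: 13+21+31+18+19 = 102
The minimum is 72.
One optimal route: W → L → R → F → P → W (or its reverse).

Minimum total distance: 72.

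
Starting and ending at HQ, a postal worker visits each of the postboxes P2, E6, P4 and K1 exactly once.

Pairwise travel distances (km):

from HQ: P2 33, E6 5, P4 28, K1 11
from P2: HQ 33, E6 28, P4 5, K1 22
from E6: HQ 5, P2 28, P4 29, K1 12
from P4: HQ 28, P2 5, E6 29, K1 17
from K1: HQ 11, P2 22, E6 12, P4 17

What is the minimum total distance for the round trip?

With 4 stops there are 4!/2 = 12 distinct round trips (a route and its reverse cost the same).
HQ-P2-E6-P4-K1-HQ: 33+28+29+17+11 = 118
HQ-P2-E6-K1-P4-HQ: 33+28+12+17+28 = 118
HQ-P2-P4-E6-K1-HQ: 33+5+29+12+11 = 90
HQ-P2-P4-K1-E6-HQ: 33+5+17+12+5 = 72
HQ-P2-K1-E6-P4-HQ: 33+22+12+29+28 = 124
HQ-P2-K1-P4-E6-HQ: 33+22+17+29+5 = 106
HQ-E6-P2-P4-K1-HQ: 5+28+5+17+11 = 66
HQ-E6-P2-K1-P4-HQ: 5+28+22+17+28 = 100
HQ-E6-P4-P2-K1-HQ: 5+29+5+22+11 = 72
HQ-E6-K1-P2-P4-HQ: 5+12+22+5+28 = 72
HQ-P4-P2-E6-K1-HQ: 28+5+28+12+11 = 84
HQ-P4-E6-P2-K1-HQ: 28+29+28+22+11 = 118
The minimum is 66.
One optimal route: HQ → E6 → P2 → P4 → K1 → HQ (or its reverse).

66 km — the shortest possible round trip.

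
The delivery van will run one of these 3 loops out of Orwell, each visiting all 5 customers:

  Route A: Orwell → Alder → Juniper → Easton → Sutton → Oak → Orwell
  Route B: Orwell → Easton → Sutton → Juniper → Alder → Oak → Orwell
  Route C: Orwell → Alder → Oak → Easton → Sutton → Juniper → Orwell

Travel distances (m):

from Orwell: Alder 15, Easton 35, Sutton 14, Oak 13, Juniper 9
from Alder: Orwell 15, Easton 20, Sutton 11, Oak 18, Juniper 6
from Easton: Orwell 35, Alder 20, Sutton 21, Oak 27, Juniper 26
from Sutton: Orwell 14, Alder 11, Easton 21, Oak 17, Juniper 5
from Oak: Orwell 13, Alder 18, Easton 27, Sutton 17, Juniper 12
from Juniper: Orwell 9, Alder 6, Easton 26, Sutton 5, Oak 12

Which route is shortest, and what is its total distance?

Route A: 15 + 6 + 26 + 21 + 17 + 13 = 98
Route B: 35 + 21 + 5 + 6 + 18 + 13 = 98
Route C: 15 + 18 + 27 + 21 + 5 + 9 = 95

Shortest is Route C, total 95 m.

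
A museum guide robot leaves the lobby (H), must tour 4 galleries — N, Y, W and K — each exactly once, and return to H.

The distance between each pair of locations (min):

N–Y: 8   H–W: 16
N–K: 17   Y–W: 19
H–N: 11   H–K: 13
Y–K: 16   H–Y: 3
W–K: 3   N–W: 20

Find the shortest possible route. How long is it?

Minimum total distance: 47 min.

H → N → Y → W → K → H: 11+8+19+3+13 = 54
H → N → Y → K → W → H: 11+8+16+3+16 = 54
H → N → W → Y → K → H: 11+20+19+16+13 = 79
H → N → W → K → Y → H: 11+20+3+16+3 = 53
H → N → K → Y → W → H: 11+17+16+19+16 = 79
H → N → K → W → Y → H: 11+17+3+19+3 = 53
H → Y → N → W → K → H: 3+8+20+3+13 = 47
H → Y → N → K → W → H: 3+8+17+3+16 = 47
H → Y → W → N → K → H: 3+19+20+17+13 = 72
H → Y → K → N → W → H: 3+16+17+20+16 = 72
H → W → N → Y → K → H: 16+20+8+16+13 = 73
H → W → Y → N → K → H: 16+19+8+17+13 = 73
The minimum is 47.
One optimal route: H → Y → N → W → K → H (or its reverse).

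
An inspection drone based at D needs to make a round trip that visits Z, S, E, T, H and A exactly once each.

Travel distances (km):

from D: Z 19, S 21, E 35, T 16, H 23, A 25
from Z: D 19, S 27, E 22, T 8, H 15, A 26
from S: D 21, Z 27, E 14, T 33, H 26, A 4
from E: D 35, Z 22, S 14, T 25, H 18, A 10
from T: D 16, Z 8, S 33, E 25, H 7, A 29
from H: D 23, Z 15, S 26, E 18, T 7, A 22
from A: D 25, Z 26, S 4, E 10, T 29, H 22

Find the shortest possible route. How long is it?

Minimum total distance: 87 km.

D→Z→S→E→T→H→A→D: 19+27+14+25+7+22+25 = 139
D→Z→S→E→T→A→H→D: 19+27+14+25+29+22+23 = 159
D→Z→S→E→H→T→A→D: 19+27+14+18+7+29+25 = 139
D→Z→S→E→H→A→T→D: 19+27+14+18+22+29+16 = 145
D→Z→S→E→A→T→H→D: 19+27+14+10+29+7+23 = 129
D→Z→S→E→A→H→T→D: 19+27+14+10+22+7+16 = 115
D→Z→S→T→E→H→A→D: 19+27+33+25+18+22+25 = 169
D→Z→S→T→E→A→H→D: 19+27+33+25+10+22+23 = 159
… (352 more)
D→Z→T→H→E→A→S→D: 19+8+7+18+10+4+21 = 87  ← best
The minimum is 87.
One optimal route: D → Z → T → H → E → A → S → D (or its reverse).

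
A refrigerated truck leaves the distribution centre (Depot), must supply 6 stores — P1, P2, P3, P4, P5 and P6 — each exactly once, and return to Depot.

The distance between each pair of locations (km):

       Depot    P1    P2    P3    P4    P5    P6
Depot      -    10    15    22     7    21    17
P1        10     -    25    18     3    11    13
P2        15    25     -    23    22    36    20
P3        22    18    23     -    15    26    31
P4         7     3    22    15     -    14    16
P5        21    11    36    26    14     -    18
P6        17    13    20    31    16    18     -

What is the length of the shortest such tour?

With 6 stops there are 6!/2 = 360 distinct round trips (a route and its reverse cost the same).
Depot - P1 - P2 - P3 - P4 - P5 - P6 - Depot: 10+25+23+15+14+18+17 = 122
Depot - P1 - P2 - P3 - P4 - P6 - P5 - Depot: 10+25+23+15+16+18+21 = 128
Depot - P1 - P2 - P3 - P5 - P4 - P6 - Depot: 10+25+23+26+14+16+17 = 131
Depot - P1 - P2 - P3 - P5 - P6 - P4 - Depot: 10+25+23+26+18+16+7 = 125
Depot - P1 - P2 - P3 - P6 - P4 - P5 - Depot: 10+25+23+31+16+14+21 = 140
Depot - P1 - P2 - P3 - P6 - P5 - P4 - Depot: 10+25+23+31+18+14+7 = 128
Depot - P1 - P2 - P4 - P3 - P5 - P6 - Depot: 10+25+22+15+26+18+17 = 133
Depot - P1 - P2 - P4 - P3 - P6 - P5 - Depot: 10+25+22+15+31+18+21 = 142
… (352 more)
Depot - P2 - P3 - P4 - P1 - P5 - P6 - Depot: 15+23+15+3+11+18+17 = 102  ← best
The minimum is 102.
One optimal route: Depot → P2 → P3 → P4 → P1 → P5 → P6 → Depot (or its reverse).

Shortest round trip = 102 km.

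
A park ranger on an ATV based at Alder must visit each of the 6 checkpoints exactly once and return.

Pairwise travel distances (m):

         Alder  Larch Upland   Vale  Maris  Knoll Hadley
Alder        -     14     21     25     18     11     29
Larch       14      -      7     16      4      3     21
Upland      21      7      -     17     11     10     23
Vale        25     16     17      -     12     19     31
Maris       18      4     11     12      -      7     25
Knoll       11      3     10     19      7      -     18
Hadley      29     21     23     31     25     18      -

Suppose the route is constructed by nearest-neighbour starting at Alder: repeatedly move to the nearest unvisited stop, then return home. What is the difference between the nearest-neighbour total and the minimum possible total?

Excess over optimum: 7 m.

From Alder: Knoll=11, Larch=14, Maris=18, Upland=21, Vale=25, Hadley=29 → choose Knoll (11).
From Knoll: Larch=3, Maris=7, Upland=10, Hadley=18, Vale=19 → choose Larch (3).
From Larch: Maris=4, Upland=7, Vale=16, Hadley=21 → choose Maris (4).
From Maris: Upland=11, Vale=12, Hadley=25 → choose Upland (11).
From Upland: Vale=17, Hadley=23 → choose Vale (17).
From Vale: Hadley=31 → choose Hadley (31).
NN route Alder → Knoll → Larch → Maris → Upland → Vale → Hadley → Alder costs 106.
Optimal: Alder → Larch → Maris → Vale → Upland → Hadley → Knoll → Alder costs 99 (by enumerating all 360 distinct tours).
Excess = 106 − 99 = 7.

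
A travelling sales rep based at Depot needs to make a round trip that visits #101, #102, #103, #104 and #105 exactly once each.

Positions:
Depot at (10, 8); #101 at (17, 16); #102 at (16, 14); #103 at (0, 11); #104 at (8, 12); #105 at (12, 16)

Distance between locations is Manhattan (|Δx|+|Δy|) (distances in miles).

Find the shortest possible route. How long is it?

Depot→#101→#102→#103→#104→#105→Depot: 15+3+19+9+8+10 = 64
Depot→#101→#102→#103→#105→#104→Depot: 15+3+19+17+8+6 = 68
Depot→#101→#102→#104→#103→#105→Depot: 15+3+10+9+17+10 = 64
Depot→#101→#102→#104→#105→#103→Depot: 15+3+10+8+17+13 = 66
Depot→#101→#102→#105→#103→#104→Depot: 15+3+6+17+9+6 = 56
Depot→#101→#102→#105→#104→#103→Depot: 15+3+6+8+9+13 = 54
Depot→#101→#103→#102→#104→#105→Depot: 15+22+19+10+8+10 = 84
Depot→#101→#103→#102→#105→#104→Depot: 15+22+19+6+8+6 = 76
Depot→#101→#103→#104→#102→#105→Depot: 15+22+9+10+6+10 = 72
Depot→#101→#103→#104→#105→#102→Depot: 15+22+9+8+6+12 = 72
Depot→#101→#103→#105→#102→#104→Depot: 15+22+17+6+10+6 = 76
Depot→#101→#103→#105→#104→#102→Depot: 15+22+17+8+10+12 = 84
Depot→#101→#104→#102→#103→#105→Depot: 15+13+10+19+17+10 = 84
Depot→#101→#104→#102→#105→#103→Depot: 15+13+10+6+17+13 = 74
… (46 more)
Depot→#102→#101→#105→#104→#103→Depot: 12+3+5+8+9+13 = 50  ← best
The minimum is 50.
One optimal route: Depot → #102 → #101 → #105 → #104 → #103 → Depot (or its reverse).

Minimum total distance: 50 miles.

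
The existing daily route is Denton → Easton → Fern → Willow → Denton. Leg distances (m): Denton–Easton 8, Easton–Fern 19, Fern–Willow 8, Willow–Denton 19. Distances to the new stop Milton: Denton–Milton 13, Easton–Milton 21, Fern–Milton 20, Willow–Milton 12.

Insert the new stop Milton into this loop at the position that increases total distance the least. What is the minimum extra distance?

Insertion cost between consecutive stops i–j is d(i,Milton) + d(Milton,j) − d(i,j):
  between Denton and Easton: 13 + 21 − 8 = 26
  between Easton and Fern: 21 + 20 − 19 = 22
  between Fern and Willow: 20 + 12 − 8 = 24
  between Willow and Denton: 12 + 13 − 19 = 6
Cheapest insertion is between Willow and Denton, adding 6.
New total = 54 + 6 = 60.

Adding 6 m by placing Milton on the Willow–Denton leg.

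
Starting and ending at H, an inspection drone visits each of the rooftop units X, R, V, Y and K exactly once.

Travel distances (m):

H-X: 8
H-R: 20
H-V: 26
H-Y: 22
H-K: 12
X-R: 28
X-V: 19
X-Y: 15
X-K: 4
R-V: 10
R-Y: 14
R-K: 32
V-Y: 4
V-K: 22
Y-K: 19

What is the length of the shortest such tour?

With 5 stops there are 5!/2 = 60 distinct round trips (a route and its reverse cost the same).
H → X → R → V → Y → K → H: 8+28+10+4+19+12 = 81
H → X → R → V → K → Y → H: 8+28+10+22+19+22 = 109
H → X → R → Y → V → K → H: 8+28+14+4+22+12 = 88
H → X → R → Y → K → V → H: 8+28+14+19+22+26 = 117
H → X → R → K → V → Y → H: 8+28+32+22+4+22 = 116
H → X → R → K → Y → V → H: 8+28+32+19+4+26 = 117
H → X → V → R → Y → K → H: 8+19+10+14+19+12 = 82
H → X → V → R → K → Y → H: 8+19+10+32+19+22 = 110
H → X → V → Y → R → K → H: 8+19+4+14+32+12 = 89
H → X → V → Y → K → R → H: 8+19+4+19+32+20 = 102
H → X → V → K → R → Y → H: 8+19+22+32+14+22 = 117
H → X → V → K → Y → R → H: 8+19+22+19+14+20 = 102
H → X → Y → R → V → K → H: 8+15+14+10+22+12 = 81
H → X → Y → R → K → V → H: 8+15+14+32+22+26 = 117
… (46 more)
H → X → K → Y → V → R → H: 8+4+19+4+10+20 = 65  ← best
The minimum is 65.
One optimal route: H → X → K → Y → V → R → H (or its reverse).

Minimum total distance: 65 m.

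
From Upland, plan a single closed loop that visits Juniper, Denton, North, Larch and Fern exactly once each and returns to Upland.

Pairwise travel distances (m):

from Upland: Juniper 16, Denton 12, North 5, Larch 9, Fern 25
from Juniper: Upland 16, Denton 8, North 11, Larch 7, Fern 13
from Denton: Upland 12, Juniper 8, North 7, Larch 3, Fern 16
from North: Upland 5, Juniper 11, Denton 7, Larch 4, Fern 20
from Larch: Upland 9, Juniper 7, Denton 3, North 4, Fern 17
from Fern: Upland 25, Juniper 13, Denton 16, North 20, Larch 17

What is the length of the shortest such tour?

Shortest round trip = 57 m.

Upland-Juniper-Denton-North-Larch-Fern-Upland: 16+8+7+4+17+25 = 77
Upland-Juniper-Denton-North-Fern-Larch-Upland: 16+8+7+20+17+9 = 77
Upland-Juniper-Denton-Larch-North-Fern-Upland: 16+8+3+4+20+25 = 76
Upland-Juniper-Denton-Larch-Fern-North-Upland: 16+8+3+17+20+5 = 69
Upland-Juniper-Denton-Fern-North-Larch-Upland: 16+8+16+20+4+9 = 73
Upland-Juniper-Denton-Fern-Larch-North-Upland: 16+8+16+17+4+5 = 66
Upland-Juniper-North-Denton-Larch-Fern-Upland: 16+11+7+3+17+25 = 79
Upland-Juniper-North-Denton-Fern-Larch-Upland: 16+11+7+16+17+9 = 76
Upland-Juniper-North-Larch-Denton-Fern-Upland: 16+11+4+3+16+25 = 75
Upland-Juniper-North-Larch-Fern-Denton-Upland: 16+11+4+17+16+12 = 76
Upland-Juniper-North-Fern-Denton-Larch-Upland: 16+11+20+16+3+9 = 75
Upland-Juniper-North-Fern-Larch-Denton-Upland: 16+11+20+17+3+12 = 79
Upland-Juniper-Larch-Denton-North-Fern-Upland: 16+7+3+7+20+25 = 78
Upland-Juniper-Larch-Denton-Fern-North-Upland: 16+7+3+16+20+5 = 67
… (46 more)
Upland-Juniper-Fern-Denton-Larch-North-Upland: 16+13+16+3+4+5 = 57  ← best
The minimum is 57.
One optimal route: Upland → Juniper → Fern → Denton → Larch → North → Upland (or its reverse).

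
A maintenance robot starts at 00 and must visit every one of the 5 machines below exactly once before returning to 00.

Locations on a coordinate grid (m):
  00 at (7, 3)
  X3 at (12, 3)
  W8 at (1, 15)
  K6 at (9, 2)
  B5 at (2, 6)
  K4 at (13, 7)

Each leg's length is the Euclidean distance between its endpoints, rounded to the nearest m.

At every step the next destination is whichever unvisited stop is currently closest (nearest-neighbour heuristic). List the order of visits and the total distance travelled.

42 m along 00 → K6 → X3 → K4 → B5 → W8 → 00.

From 00: distances to unvisited — K6=2, X3=5, B5=6, K4=7, W8=13. Nearest is K6 (2).
From K6: distances to unvisited — X3=3, K4=6, B5=8, W8=15. Nearest is X3 (3).
From X3: distances to unvisited — K4=4, B5=10, W8=16. Nearest is K4 (4).
From K4: distances to unvisited — B5=11, W8=14. Nearest is B5 (11).
From B5: distances to unvisited — W8=9. Nearest is W8 (9).
Return W8→00: 13.
Total = 2 + 3 + 4 + 11 + 9 + 13 = 42.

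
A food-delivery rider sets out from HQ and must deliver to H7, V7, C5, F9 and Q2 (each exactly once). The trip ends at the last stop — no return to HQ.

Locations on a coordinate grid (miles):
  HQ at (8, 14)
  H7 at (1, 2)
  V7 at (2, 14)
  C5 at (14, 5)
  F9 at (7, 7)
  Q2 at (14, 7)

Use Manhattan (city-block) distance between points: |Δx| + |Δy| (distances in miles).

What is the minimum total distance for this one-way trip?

There are 5! = 120 possible orderings.
HQ → H7 → V7 → C5 → F9 → Q2: 19+13+21+9+7 = 69
HQ → H7 → V7 → C5 → Q2 → F9: 19+13+21+2+7 = 62
HQ → H7 → V7 → F9 → C5 → Q2: 19+13+12+9+2 = 55
HQ → H7 → V7 → F9 → Q2 → C5: 19+13+12+7+2 = 53
HQ → H7 → V7 → Q2 → C5 → F9: 19+13+19+2+9 = 62
HQ → H7 → V7 → Q2 → F9 → C5: 19+13+19+7+9 = 67
HQ → H7 → C5 → V7 → F9 → Q2: 19+16+21+12+7 = 75
HQ → H7 → C5 → V7 → Q2 → F9: 19+16+21+19+7 = 82
HQ → H7 → C5 → F9 → V7 → Q2: 19+16+9+12+19 = 75
HQ → H7 → C5 → F9 → Q2 → V7: 19+16+9+7+19 = 70
HQ → H7 → C5 → Q2 → V7 → F9: 19+16+2+19+12 = 68
HQ → H7 → C5 → Q2 → F9 → V7: 19+16+2+7+12 = 56
HQ → H7 → F9 → V7 → C5 → Q2: 19+11+12+21+2 = 65
HQ → H7 → F9 → V7 → Q2 → C5: 19+11+12+19+2 = 63
… (106 more)
HQ → V7 → H7 → F9 → Q2 → C5: 6+13+11+7+2 = 39  ← best
The minimum is 39.
One shortest path: HQ → V7 → H7 → F9 → Q2 → C5.

39 miles — the minimum one-way total.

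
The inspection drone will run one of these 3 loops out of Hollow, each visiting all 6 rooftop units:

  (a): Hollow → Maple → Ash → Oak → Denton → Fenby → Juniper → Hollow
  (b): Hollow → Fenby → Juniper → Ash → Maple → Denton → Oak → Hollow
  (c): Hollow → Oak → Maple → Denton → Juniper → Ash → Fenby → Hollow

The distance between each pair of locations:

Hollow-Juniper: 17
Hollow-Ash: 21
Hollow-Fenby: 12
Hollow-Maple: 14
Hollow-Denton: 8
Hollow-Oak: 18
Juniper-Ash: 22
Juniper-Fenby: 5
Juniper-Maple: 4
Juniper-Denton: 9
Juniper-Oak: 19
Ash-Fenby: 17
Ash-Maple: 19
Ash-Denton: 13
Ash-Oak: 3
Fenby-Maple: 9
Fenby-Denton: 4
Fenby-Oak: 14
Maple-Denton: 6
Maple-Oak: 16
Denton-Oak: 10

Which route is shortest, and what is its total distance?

Shortest is (a), total 72.

(a): 14 + 19 + 3 + 10 + 4 + 5 + 17 = 72
(b): 12 + 5 + 22 + 19 + 6 + 10 + 18 = 92
(c): 18 + 16 + 6 + 9 + 22 + 17 + 12 = 100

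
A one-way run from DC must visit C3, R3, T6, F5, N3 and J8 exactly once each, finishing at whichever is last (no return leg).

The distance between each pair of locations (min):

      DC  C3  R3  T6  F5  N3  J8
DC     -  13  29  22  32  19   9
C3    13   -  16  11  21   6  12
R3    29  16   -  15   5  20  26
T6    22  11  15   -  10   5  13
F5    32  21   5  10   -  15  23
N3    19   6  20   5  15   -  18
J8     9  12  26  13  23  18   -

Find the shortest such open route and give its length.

47 min — the minimum one-way total.

There are 6! = 720 possible orderings.
DC → C3 → R3 → T6 → F5 → N3 → J8: 13+16+15+10+15+18 = 87
DC → C3 → R3 → T6 → F5 → J8 → N3: 13+16+15+10+23+18 = 95
DC → C3 → R3 → T6 → N3 → F5 → J8: 13+16+15+5+15+23 = 87
DC → C3 → R3 → T6 → N3 → J8 → F5: 13+16+15+5+18+23 = 90
DC → C3 → R3 → T6 → J8 → F5 → N3: 13+16+15+13+23+15 = 95
DC → C3 → R3 → T6 → J8 → N3 → F5: 13+16+15+13+18+15 = 90
DC → C3 → R3 → F5 → T6 → N3 → J8: 13+16+5+10+5+18 = 67
DC → C3 → R3 → F5 → T6 → J8 → N3: 13+16+5+10+13+18 = 75
… (712 more)
DC → J8 → C3 → N3 → T6 → F5 → R3: 9+12+6+5+10+5 = 47  ← best
The minimum is 47.
One shortest path: DC → J8 → C3 → N3 → T6 → F5 → R3.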